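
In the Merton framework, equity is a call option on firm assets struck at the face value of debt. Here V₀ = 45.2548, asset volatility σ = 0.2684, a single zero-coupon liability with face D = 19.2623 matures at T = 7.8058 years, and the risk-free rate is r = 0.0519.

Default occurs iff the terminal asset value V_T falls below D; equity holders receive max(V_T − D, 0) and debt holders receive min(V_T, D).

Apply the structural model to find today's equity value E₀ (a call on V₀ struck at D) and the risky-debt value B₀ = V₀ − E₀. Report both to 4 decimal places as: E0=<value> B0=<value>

E0=32.7387 B0=12.5161

Apply the equity-as-call identities (strike 19.2623, horizon 7.8058 years):
d₁ = [ln(V₀/D) + (r + σ²/2)T] / (σ√T)
   = [ln(45.2548/19.2623) + (0.0519 + 0.5·0.2684²)·7.8058] / (0.2684·√7.8058)
   = [0.854159 + 0.686280] / 0.749879 = 2.054250
d₂ = d₁ − σ√T = 2.054250 − 0.749879 = 1.304371
N(d₁) = 0.980024,  N(d₂) = 0.903946,  e^(−rT) = 0.666896
E₀ = V₀·N(d₁) − D·e^(−rT)·N(d₂)
   = 45.2548·0.980024 − 19.2623·0.666896·0.903946 = 32.738748
B₀ = V₀ − E₀ = 45.2548 − 32.738748 = 12.516052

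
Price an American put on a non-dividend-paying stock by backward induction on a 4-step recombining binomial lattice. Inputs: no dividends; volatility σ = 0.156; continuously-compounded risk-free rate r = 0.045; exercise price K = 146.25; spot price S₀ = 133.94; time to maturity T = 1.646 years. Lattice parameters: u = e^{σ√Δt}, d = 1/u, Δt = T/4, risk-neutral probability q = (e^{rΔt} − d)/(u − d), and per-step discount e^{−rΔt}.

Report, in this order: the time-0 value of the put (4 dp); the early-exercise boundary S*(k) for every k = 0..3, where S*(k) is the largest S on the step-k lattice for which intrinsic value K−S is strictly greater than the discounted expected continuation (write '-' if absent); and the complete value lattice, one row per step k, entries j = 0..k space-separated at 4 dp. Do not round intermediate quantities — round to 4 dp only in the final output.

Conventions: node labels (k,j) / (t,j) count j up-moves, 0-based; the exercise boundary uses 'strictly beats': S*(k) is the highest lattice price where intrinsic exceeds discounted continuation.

Δt=0.41150  u=1.10525  d=0.90477  q=0.56823  discount=0.98165
step 4 (expiry): payoffs max(K−S,0) = 56.4929 36.6048 12.3100 0.0000 0.0000
step 3: (k=3,j=0): S=99.2040, K−S=47.0460, hold=44.3628 ⇒ V=47.0460 exercise | (k=3,j=1): S=121.1853, K−S=25.0647, hold=22.3815 ⇒ V=25.0647 exercise | (k=3,j=2): S=148.0371, K−S=0.0000, hold=5.2176 ⇒ V=5.2176 continue | (k=3,j=3): S=180.8388, K−S=0.0000, hold=0.0000 ⇒ V=0.0000 continue  boundary S*=121.1853
step 2: (k=2,j=0): S=109.6452, K−S=36.6048, hold=33.9216 ⇒ V=36.6048 exercise | (k=2,j=1): S=133.9400, K−S=12.3100, hold=13.5340 ⇒ V=13.5340 continue | (k=2,j=2): S=163.6180, K−S=0.0000, hold=2.2115 ⇒ V=2.2115 continue  boundary S*=109.6452
step 1: (k=1,j=0): S=121.1853, K−S=25.0647, hold=23.0642 ⇒ V=25.0647 exercise | (k=1,j=1): S=148.0371, K−S=0.0000, hold=6.9699 ⇒ V=6.9699 continue  boundary S*=121.1853
step 0: (k=0,j=0): S=133.9400, K−S=12.3100, hold=14.5115 ⇒ V=14.5115 continue  boundary S*=-

price = 14.5115
boundary = - 121.1853 109.6452 121.1853
tree:
14.5115
25.0647 6.9699
36.6048 13.5340 2.2115
47.0460 25.0647 5.2176 0.0000
56.4929 36.6048 12.3100 0.0000 0.0000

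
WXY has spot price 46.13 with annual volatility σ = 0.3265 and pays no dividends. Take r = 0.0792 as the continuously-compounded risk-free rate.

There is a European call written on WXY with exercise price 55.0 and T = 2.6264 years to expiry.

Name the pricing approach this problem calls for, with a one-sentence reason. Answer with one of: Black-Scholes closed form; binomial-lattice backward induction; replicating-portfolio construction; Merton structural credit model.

framework: Black-Scholes closed form

Key observation: with WXY following a GBM at constant σ and r, the European call struck at 55.0 prices in closed form — nothing here needs a stepwise model or a balance sheet.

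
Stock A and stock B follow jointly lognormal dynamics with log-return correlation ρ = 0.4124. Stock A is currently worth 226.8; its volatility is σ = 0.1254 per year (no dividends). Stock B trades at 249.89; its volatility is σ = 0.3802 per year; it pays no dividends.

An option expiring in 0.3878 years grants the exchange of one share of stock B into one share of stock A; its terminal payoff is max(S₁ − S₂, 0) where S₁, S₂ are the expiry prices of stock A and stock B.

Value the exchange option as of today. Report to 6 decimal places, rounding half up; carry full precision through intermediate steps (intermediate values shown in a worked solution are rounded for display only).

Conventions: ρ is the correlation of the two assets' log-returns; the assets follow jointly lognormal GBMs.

exchange price = 11.024061

σ_eff = √(σ₁² + σ₂² − 2ρσ₁σ₂) = √(0.1254² + 0.3802² − 2·0.4124·0.1254·0.3802) = 0.347783
d₁ = (ln(S₁/S₂) + (q₂ − q₁ + σ_eff²/2)T) / (σ_eff√T) = (ln(226.8/249.89) + (0.0 − 0.0 + 0.060477)·0.3878) / 0.216577 = -0.339368
d₂ = d₁ − σ_eff√T = -0.339368 − 0.216577 = -0.555946
N(d₁) = 0.367166,  N(d₂) = 0.289124
V = S₁·e^{−q₁T}·N(d₁) − S₂·e^{−q₂T}·N(d₂) = 83.273266 − 72.249205 = 11.024061
Key observation: pricing in stock B-units makes this a unit-strike call on the ratio S₁/S₂ — the risk-free rate cancels and cannot affect the value.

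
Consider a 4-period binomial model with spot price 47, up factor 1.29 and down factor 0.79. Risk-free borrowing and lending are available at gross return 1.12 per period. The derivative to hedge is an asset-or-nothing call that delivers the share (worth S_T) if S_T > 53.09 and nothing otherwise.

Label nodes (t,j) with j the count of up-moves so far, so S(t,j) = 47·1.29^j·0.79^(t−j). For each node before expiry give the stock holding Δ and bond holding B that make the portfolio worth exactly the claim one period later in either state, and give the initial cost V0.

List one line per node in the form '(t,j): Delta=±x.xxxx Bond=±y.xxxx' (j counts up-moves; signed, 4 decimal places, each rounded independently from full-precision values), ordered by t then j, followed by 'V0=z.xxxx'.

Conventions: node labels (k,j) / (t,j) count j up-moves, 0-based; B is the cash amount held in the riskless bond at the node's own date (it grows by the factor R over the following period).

Since d<R<u, set p* = (R−d)/(u−d) = 0.6600; price each node as the discounted p*-expectation of its children.
At maturity the claim pays: V(4,0)=0.0000, V(4,1)=0.0000, V(4,2)=0.0000, V(4,3)=79.7066, V(4,4)=130.1538
  t=3,j=0: stock 23.1728 → up 29.8930 (V=0.0000), down 18.3065 (V=0.0000). Price 0.0000; hedge Δ=0.0000, bond B=0.0000.
  t=3,j=1: stock 37.8392 → up 48.8125 (V=0.0000), down 29.8930 (V=0.0000). Price 0.0000; hedge Δ=0.0000, bond B=0.0000.
  t=3,j=2: stock 61.7880 → up 79.7066 (V=79.7066), down 48.8125 (V=0.0000). Price 46.9699; hedge Δ=2.5800, bond B=-112.4432.
  t=3,j=3: stock 100.8944 → up 130.1538 (V=130.1538), down 79.7066 (V=79.7066). Price 100.8944; hedge Δ=1.0000, bond B=0.0000.
  t=2,j=0: stock 29.3327 → up 37.8392 (V=0.0000), down 23.1728 (V=0.0000). Price 0.0000; hedge Δ=0.0000, bond B=0.0000.
  t=2,j=1: stock 47.8977 → up 61.7880 (V=46.9699), down 37.8392 (V=0.0000). Price 27.6787; hedge Δ=1.9613, bond B=-66.2612.
  t=2,j=2: stock 78.2127 → up 100.8944 (V=100.8944), down 61.7880 (V=46.9699). Price 73.7143; hedge Δ=1.3789, bond B=-34.1345.
  t=1,j=0: stock 37.1300 → up 47.8977 (V=27.6787), down 29.3327 (V=0.0000). Price 16.3107; hedge Δ=1.4909, bond B=-39.0468.
  t=1,j=1: stock 60.6300 → up 78.2127 (V=73.7143), down 47.8977 (V=27.6787). Price 51.8413; hedge Δ=1.5186, bond B=-40.2300.
  t=0,j=0: stock 47.0000 → up 60.6300 (V=51.8413), down 37.1300 (V=16.3107). Price 35.5008; hedge Δ=1.5119, bond B=-35.5604.
Check: Δ(0,0)·S0 + B(0,0) = 35.5008 = V0.

(0,0): Delta=1.5119 Bond=-35.5604
(1,0): Delta=1.4909 Bond=-39.0468
(1,1): Delta=1.5186 Bond=-40.2300
(2,0): Delta=0.0000 Bond=0.0000
(2,1): Delta=1.9613 Bond=-66.2612
(2,2): Delta=1.3789 Bond=-34.1345
(3,0): Delta=0.0000 Bond=0.0000
(3,1): Delta=0.0000 Bond=0.0000
(3,2): Delta=2.5800 Bond=-112.4432
(3,3): Delta=1.0000 Bond=0.0000
V0=35.5008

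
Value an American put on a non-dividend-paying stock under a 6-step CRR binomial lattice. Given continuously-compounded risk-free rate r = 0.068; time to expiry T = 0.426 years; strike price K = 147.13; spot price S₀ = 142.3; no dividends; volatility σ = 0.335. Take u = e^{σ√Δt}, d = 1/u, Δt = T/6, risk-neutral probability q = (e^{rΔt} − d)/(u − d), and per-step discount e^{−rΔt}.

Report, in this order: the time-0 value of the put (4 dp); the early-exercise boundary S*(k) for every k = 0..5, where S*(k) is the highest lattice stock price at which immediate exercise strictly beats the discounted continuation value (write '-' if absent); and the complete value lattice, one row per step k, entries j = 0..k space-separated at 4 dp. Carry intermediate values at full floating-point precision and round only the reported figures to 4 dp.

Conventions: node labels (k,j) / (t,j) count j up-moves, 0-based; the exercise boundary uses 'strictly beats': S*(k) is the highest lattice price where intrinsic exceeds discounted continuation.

params: Δt=0.07100 u=1.09337 d=0.91460 q=0.50477 e^(-rΔt)=0.99518
t_6 payoffs: 63.8377 47.5578 28.0958 4.8300 0.0000 0.0000 0.0000
t_5: node(5,0) S=91.0692 payoff=56.0608 vs cont=55.3521 → 56.0608 [stop]  node(5,1) S=108.8692 payoff=38.2608 vs cont=37.5522 → 38.2608 [stop]  node(5,2) S=130.1482 payoff=16.9818 vs cont=16.2731 → 16.9818 [stop]  node(5,3) S=155.5864 payoff=0.0000 vs cont=2.3804 → 2.3804 [wait]  node(5,4) S=185.9965 payoff=0.0000 vs cont=0.0000 → 0.0000 [wait]  node(5,5) S=222.3505 payoff=0.0000 vs cont=0.0000 → 0.0000 [wait]  ⇒ S*(5)=130.1482
t_4: node(4,0) S=99.5722 payoff=47.5578 vs cont=46.8491 → 47.5578 [stop]  node(4,1) S=119.0342 payoff=28.0958 vs cont=27.3872 → 28.0958 [stop]  node(4,2) S=142.3000 payoff=4.8300 vs cont=9.5651 → 9.5651 [wait]  node(4,3) S=170.1133 payoff=0.0000 vs cont=1.1732 → 1.1732 [wait]  node(4,4) S=203.3628 payoff=0.0000 vs cont=0.0000 → 0.0000 [wait]  ⇒ S*(4)=119.0342
t_3: node(3,0) S=108.8692 payoff=38.2608 vs cont=37.5522 → 38.2608 [stop]  node(3,1) S=130.1482 payoff=16.9818 vs cont=18.6518 → 18.6518 [wait]  node(3,2) S=155.5864 payoff=0.0000 vs cont=5.3034 → 5.3034 [wait]  node(3,3) S=185.9965 payoff=0.0000 vs cont=0.5782 → 0.5782 [wait]  ⇒ S*(3)=108.8692
t_2: node(2,0) S=119.0342 payoff=28.0958 vs cont=28.2261 → 28.2261 [wait]  node(2,1) S=142.3000 payoff=4.8300 vs cont=11.8565 → 11.8565 [wait]  node(2,2) S=170.1133 payoff=0.0000 vs cont=2.9042 → 2.9042 [wait]  ⇒ S*(2)=-
t_1: node(1,0) S=130.1482 payoff=16.9818 vs cont=19.8671 → 19.8671 [wait]  node(1,1) S=155.5864 payoff=0.0000 vs cont=7.3023 → 7.3023 [wait]  ⇒ S*(1)=-
t_0: node(0,0) S=142.3000 payoff=4.8300 vs cont=13.4596 → 13.4596 [wait]  ⇒ S*(0)=-

price = 13.4596
boundary = - - - 108.8692 119.0342 130.1482
tree:
13.4596
19.8671 7.3023
28.2261 11.8565 2.9042
38.2608 18.6518 5.3034 0.5782
47.5578 28.0958 9.5651 1.1732 0.0000
56.0608 38.2608 16.9818 2.3804 0.0000 0.0000
63.8377 47.5578 28.0958 4.8300 0.0000 0.0000 0.0000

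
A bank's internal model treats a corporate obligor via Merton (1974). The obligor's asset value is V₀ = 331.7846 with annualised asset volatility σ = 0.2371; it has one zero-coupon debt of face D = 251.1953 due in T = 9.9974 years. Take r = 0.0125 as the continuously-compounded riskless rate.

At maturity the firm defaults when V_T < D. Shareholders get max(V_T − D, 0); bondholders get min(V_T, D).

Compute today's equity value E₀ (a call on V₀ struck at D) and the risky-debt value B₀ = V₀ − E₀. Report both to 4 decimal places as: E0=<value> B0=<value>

E0=146.6339 B0=185.1507

Equity is a call on the firm's assets struck at D = 251.1953:
d₁ = [ln(V₀/D) + (r + σ²/2)T] / (σ√T)
   = [ln(331.7846/251.1953) + (0.0125 + 0.5·0.2371²)·9.9974] / (0.2371·√9.9974)
   = [0.278255 + 0.405976] / 0.749679 = 0.912700
d₂ = d₁ − σ√T = 0.912700 − 0.749679 = 0.163022
N(d₁) = 0.819300,  N(d₂) = 0.564749,  e^(−rT) = 0.882526
E₀ = V₀·N(d₁) − D·e^(−rT)·N(d₂)
   = 331.7846·0.819300 − 251.1953·0.882526·0.564749 = 146.633912
B₀ = V₀ − E₀ = 331.7846 − 146.633912 = 185.150688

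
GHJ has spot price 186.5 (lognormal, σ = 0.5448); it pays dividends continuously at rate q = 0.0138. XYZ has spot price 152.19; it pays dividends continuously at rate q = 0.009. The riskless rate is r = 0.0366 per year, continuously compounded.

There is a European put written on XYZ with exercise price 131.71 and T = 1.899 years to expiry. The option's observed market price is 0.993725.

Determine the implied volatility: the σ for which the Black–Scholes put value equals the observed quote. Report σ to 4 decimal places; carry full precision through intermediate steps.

At σ = 0.1118 the Black–Scholes value reproduces the quote:
σ√T = 0.1118·√1.899 = 0.154065
d₁ = (ln(S/K) + (r−q+σ²/2)T) / (σ√T) = (ln(152.19/131.71) + (0.0366−0.009+0.1118²/2)·1.899) / 0.154065 = (0.144527 + 0.064280) / 0.154065 = 1.355321
d₂ = d₁ − σ√T = 1.355321 − 0.154065 = 1.201256
e^{−rT} = 0.932857
e^{−qT} = 0.983054
N(−d₁) = 0.087658,  N(−d₂) = 0.114826
V = K·e^{−rT}·N(−d₂) − S·e^{−qT}·N(−d₁) = 14.108282 − 13.114557 = 0.993725 (matching the quote); vega is positive throughout, so no other σ reproduces this price

sigma = 0.1118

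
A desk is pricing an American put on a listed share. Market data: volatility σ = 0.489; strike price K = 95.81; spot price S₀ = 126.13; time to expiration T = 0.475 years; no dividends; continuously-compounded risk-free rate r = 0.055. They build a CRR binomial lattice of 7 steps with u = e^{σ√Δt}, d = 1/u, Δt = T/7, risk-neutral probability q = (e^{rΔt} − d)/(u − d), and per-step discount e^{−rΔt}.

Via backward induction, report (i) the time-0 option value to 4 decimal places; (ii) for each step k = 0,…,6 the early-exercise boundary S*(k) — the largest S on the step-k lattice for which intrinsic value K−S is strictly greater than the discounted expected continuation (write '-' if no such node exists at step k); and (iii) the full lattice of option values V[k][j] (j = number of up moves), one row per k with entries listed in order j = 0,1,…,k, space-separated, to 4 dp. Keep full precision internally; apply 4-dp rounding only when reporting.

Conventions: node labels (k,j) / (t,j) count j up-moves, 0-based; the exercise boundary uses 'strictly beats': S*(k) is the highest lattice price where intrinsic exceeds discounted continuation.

Δt=0.06786  u=1.13585  d=0.88040  q=0.48283  discount=0.99627
step 7 (expiry): payoffs max(K−S,0) = 44.1005 29.0966 9.7394 0.0000 0.0000 0.0000 0.0000 0.0000
step 6: (k=6,j=0): S=58.7343, K−S=37.0757, hold=36.7188 ⇒ V=37.0757 exercise | (k=6,j=1): S=75.7764, K−S=20.0336, hold=19.6767 ⇒ V=20.0336 exercise | (k=6,j=2): S=97.7634, K−S=0.0000, hold=5.0181 ⇒ V=5.0181 continue | (k=6,j=3): S=126.1300, K−S=0.0000, hold=0.0000 ⇒ V=0.0000 continue | (k=6,j=4): S=162.7274, K−S=0.0000, hold=0.0000 ⇒ V=0.0000 continue | (k=6,j=5): S=209.9437, K−S=0.0000, hold=0.0000 ⇒ V=0.0000 continue | (k=6,j=6): S=270.8601, K−S=0.0000, hold=0.0000 ⇒ V=0.0000 continue  boundary S*=75.7764
step 5: (k=5,j=0): S=66.7134, K−S=29.0966, hold=28.7397 ⇒ V=29.0966 exercise | (k=5,j=1): S=86.0706, K−S=9.7394, hold=12.7360 ⇒ V=12.7360 continue | (k=5,j=2): S=111.0446, K−S=0.0000, hold=2.5855 ⇒ V=2.5855 continue | (k=5,j=3): S=143.2648, K−S=0.0000, hold=0.0000 ⇒ V=0.0000 continue | (k=5,j=4): S=184.8340, K−S=0.0000, hold=0.0000 ⇒ V=0.0000 continue | (k=5,j=5): S=238.4646, K−S=0.0000, hold=0.0000 ⇒ V=0.0000 continue  boundary S*=66.7134
step 4: (k=4,j=0): S=75.7764, K−S=20.0336, hold=21.1182 ⇒ V=21.1182 continue | (k=4,j=1): S=97.7634, K−S=0.0000, hold=7.8058 ⇒ V=7.8058 continue | (k=4,j=2): S=126.1300, K−S=0.0000, hold=1.3322 ⇒ V=1.3322 continue | (k=4,j=3): S=162.7274, K−S=0.0000, hold=0.0000 ⇒ V=0.0000 continue | (k=4,j=4): S=209.9437, K−S=0.0000, hold=0.0000 ⇒ V=0.0000 continue  boundary S*=-
step 3: (k=3,j=0): S=86.0706, K−S=9.7394, hold=14.6358 ⇒ V=14.6358 continue | (k=3,j=1): S=111.0446, K−S=0.0000, hold=4.6627 ⇒ V=4.6627 continue | (k=3,j=2): S=143.2648, K−S=0.0000, hold=0.6864 ⇒ V=0.6864 continue | (k=3,j=3): S=184.8340, K−S=0.0000, hold=0.0000 ⇒ V=0.0000 continue  boundary S*=-
step 2: (k=2,j=0): S=97.7634, K−S=0.0000, hold=9.7838 ⇒ V=9.7838 continue | (k=2,j=1): S=126.1300, K−S=0.0000, hold=2.7326 ⇒ V=2.7326 continue | (k=2,j=2): S=162.7274, K−S=0.0000, hold=0.3536 ⇒ V=0.3536 continue  boundary S*=-
step 1: (k=1,j=0): S=111.0446, K−S=0.0000, hold=6.3555 ⇒ V=6.3555 continue | (k=1,j=1): S=143.2648, K−S=0.0000, hold=1.5780 ⇒ V=1.5780 continue  boundary S*=-
step 0: (k=0,j=0): S=126.1300, K−S=0.0000, hold=4.0337 ⇒ V=4.0337 continue  boundary S*=-

price = 4.0337
boundary = - - - - - 66.7134 75.7764
tree:
4.0337
6.3555 1.5780
9.7838 2.7326 0.3536
14.6358 4.6627 0.6864 0.0000
21.1182 7.8058 1.3322 0.0000 0.0000
29.0966 12.7360 2.5855 0.0000 0.0000 0.0000
37.0757 20.0336 5.0181 0.0000 0.0000 0.0000 0.0000
44.1005 29.0966 9.7394 0.0000 0.0000 0.0000 0.0000 0.0000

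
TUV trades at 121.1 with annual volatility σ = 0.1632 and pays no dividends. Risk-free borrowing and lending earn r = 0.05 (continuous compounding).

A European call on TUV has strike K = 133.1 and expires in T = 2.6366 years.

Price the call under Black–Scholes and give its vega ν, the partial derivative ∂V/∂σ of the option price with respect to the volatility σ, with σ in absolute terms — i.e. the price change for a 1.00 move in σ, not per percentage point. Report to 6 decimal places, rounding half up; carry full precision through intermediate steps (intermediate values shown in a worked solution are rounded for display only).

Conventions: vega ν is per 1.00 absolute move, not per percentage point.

σ√T = 0.1632·√2.6366 = 0.264998
d₁ = (ln(S/K) + (r+σ²/2)T) / (σ√T) = (ln(121.1/133.1) + (0.05+0.1632²/2)·2.6366) / 0.264998 = (-0.094484 + 0.166942) / 0.264998 = 0.273428
d₂ = d₁ − σ√T = 0.273428 − 0.264998 = 0.008430
e^{−rT} = 0.876490
N(d₁) = 0.607738,  N(d₂) = 0.503363
Call price V = S·N(d₁) − K·e^{−rT}·N(d₂) = 73.597062 − 58.722757 = 14.874305
φ(d₁) = (1/√(2π))·e^{−d₁²/2} = 0.384305
ν = S·φ(d₁)·√T = 75.568669

price = 14.874305
ν = 75.568669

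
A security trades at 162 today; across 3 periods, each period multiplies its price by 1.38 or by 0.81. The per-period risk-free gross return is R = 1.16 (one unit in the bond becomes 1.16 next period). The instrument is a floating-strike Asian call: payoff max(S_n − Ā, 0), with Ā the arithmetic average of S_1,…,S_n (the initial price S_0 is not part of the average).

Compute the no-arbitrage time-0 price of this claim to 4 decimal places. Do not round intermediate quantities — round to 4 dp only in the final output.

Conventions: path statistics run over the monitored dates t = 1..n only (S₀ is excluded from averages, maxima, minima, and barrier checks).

Under the martingale measure an up-move has probability p* = 0.6140; value the claim as the probability-weighted average of per-path payoffs, discounted 3 periods at R = 1.16.
Enumerate all 2^3 = 8 price paths (U = up ×1.38, D = down ×0.81); each path with k up-moves has probability p*^k·(1−p*)^(3−k).
DDD: Ā=107.8672, payoff=0.0000, prob=0.057497
UDD: Ā=183.7738, payoff=0.0000, prob=0.091472
DUD: Ā=152.9938, payoff=0.0000, prob=0.091472
UUD: Ā=260.6561, payoff=0.0000, prob=0.145524
DDU: Ā=128.0620, payoff=18.6157, prob=0.091472
UDU: Ā=218.1797, payoff=31.7157, prob=0.145524
DUU: Ā=187.3997, payoff=62.4957, prob=0.145524
UUU: Ā=319.2735, payoff=106.4742, prob=0.231515
Price = Σ prob·payoff / R^3 = 40.063225 / 1.560896 = 25.6668

price = 25.6668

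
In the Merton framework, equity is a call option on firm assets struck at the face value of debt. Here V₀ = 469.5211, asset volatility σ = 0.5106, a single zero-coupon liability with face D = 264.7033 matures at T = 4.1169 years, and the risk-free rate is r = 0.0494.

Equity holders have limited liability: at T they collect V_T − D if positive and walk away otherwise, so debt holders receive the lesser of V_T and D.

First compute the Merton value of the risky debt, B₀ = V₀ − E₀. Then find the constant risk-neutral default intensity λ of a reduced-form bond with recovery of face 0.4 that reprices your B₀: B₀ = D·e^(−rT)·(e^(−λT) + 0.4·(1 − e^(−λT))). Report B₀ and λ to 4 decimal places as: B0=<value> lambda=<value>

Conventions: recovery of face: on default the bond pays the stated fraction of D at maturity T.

Equity is a call on the firm's assets struck at D = 264.7033:
d₁ = [ln(V₀/D) + (r + σ²/2)T] / (σ√T)
   = [ln(469.5211/264.7033) + (0.0494 + 0.5·0.5106²)·4.1169] / (0.5106·√4.1169)
   = [0.573104 + 0.740038] / 1.036015 = 1.267493
d₂ = d₁ − σ√T = 1.267493 − 1.036015 = 0.231479
N(d₁) = 0.897511,  N(d₂) = 0.591528,  e^(−rT) = 0.815972
E₀ = V₀·N(d₁) − D·e^(−rT)·N(d₂)
   = 469.5211·0.897511 − 264.7033·0.815972·0.591528 = 293.635565
B₀ = V₀ − E₀ = 469.5211 − 293.635565 = 175.885535
e^(−λT) = (B₀·e^(rT)/D − 0.4)/(1 − 0.4) = (175.8855·1.225532/264.7033 − 0.4)/0.6 = 0.69053383
λ = −ln(0.69053383)/4.1169 = 0.089944

B0=175.8855 lambda=0.0899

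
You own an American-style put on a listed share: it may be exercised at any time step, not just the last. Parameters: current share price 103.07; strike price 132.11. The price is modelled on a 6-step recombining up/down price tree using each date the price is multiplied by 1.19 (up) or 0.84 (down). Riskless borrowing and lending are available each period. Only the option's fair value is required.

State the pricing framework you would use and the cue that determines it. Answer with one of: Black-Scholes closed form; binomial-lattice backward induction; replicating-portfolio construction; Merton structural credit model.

Key observation: the exercise right at every one of the 6 steps is what matters: each node needs max(132.11 − S, continuation), which only the stepwise tree valuation starting from spot 103.07 delivers.

framework: binomial-lattice backward induction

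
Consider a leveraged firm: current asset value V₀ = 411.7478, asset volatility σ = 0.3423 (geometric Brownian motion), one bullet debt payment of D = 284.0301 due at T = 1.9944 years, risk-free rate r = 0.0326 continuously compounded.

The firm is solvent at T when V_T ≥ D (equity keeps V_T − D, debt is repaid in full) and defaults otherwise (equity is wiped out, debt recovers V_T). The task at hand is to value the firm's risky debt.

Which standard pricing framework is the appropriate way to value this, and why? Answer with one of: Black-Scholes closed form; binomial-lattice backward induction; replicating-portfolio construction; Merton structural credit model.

framework: Merton structural credit model

Key observation: with the firm-asset dynamics (V₀ = 411.7478) and a single zero-coupon liability of face 284.0301 given, debt value, spread, and default probability all derive from the option view of the balance sheet.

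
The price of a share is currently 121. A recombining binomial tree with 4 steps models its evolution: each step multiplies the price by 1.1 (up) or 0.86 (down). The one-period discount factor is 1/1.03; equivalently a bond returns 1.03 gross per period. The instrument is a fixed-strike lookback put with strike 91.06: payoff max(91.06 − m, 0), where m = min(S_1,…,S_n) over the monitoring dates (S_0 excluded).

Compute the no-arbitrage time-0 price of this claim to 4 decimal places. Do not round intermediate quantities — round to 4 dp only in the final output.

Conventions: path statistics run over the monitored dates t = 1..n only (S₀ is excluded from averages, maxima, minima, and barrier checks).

Under the martingale measure an up-move has probability p* = 0.7083; value the claim as the probability-weighted average of per-path payoffs, discounted 4 periods at R = 1.03.
Enumerate all 2^4 = 16 price paths (U = up ×1.1, D = down ×0.86); each path with k up-moves has probability p*^k·(1−p*)^(4−k).
DDDD: m=66.1880, payoff=24.8720, prob=0.007237
UDDD: m=84.6591, payoff=6.4009, prob=0.017575
DUDD: m=84.6591, payoff=6.4009, prob=0.017575
UUDD: m=108.2848, payoff=0.0000, prob=0.042682
DDUD: m=84.6591, payoff=6.4009, prob=0.017575
UDUD: m=108.2848, payoff=0.0000, prob=0.042682
DUUD: m=104.0600, payoff=0.0000, prob=0.042682
UUUD: m=133.1000, payoff=0.0000, prob=0.103657
DDDU: m=76.9628, payoff=14.0972, prob=0.017575
UDDU: m=98.4408, payoff=0.0000, prob=0.042682
DUDU: m=98.4408, payoff=0.0000, prob=0.042682
UUDU: m=125.9126, payoff=0.0000, prob=0.103657
DDUU: m=89.4916, payoff=1.5684, prob=0.042682
UDUU: m=114.4660, payoff=0.0000, prob=0.103657
DUUU: m=104.0600, payoff=0.0000, prob=0.103657
UUUU: m=133.1000, payoff=0.0000, prob=0.251739
Price = Σ prob·payoff / R^4 = 0.832189 / 1.125509 = 0.7394

price = 0.7394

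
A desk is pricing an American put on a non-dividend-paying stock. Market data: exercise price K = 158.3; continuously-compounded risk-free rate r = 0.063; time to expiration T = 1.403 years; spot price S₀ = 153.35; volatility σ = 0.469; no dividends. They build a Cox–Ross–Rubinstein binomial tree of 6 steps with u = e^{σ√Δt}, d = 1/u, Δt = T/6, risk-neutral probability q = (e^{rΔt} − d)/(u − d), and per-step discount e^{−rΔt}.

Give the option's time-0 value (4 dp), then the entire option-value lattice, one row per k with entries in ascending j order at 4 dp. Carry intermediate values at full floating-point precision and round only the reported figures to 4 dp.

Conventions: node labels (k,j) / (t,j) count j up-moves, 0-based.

price = 30.1840
tree:
30.1840
43.6812 16.2659
60.8694 26.1204 5.9242
80.6393 40.7271 10.8541 0.6815
96.3976 60.8694 19.8219 1.3198 0.0000
108.9584 80.6393 36.0667 2.5559 0.0000 0.0000
118.9704 96.3976 60.8694 4.9500 0.0000 0.0000 0.0000

Δt=0.23383  u=1.25457  d=0.79709  q=0.47598  discount=0.98538
step 6 (expiry): payoffs max(K−S,0) = 118.9704 96.3976 60.8694 4.9500 0.0000 0.0000 0.0000
k=5: (k=5,j=0): S=49.3416, K−S=108.9584, hold=106.6435 ⇒ V=108.9584 exercise | (k=5,j=1): S=77.6607, K−S=80.6393, hold=78.3244 ⇒ V=80.6393 exercise | (k=5,j=2): S=122.2333, K−S=36.0667, hold=33.7518 ⇒ V=36.0667 exercise | (k=5,j=3): S=192.3880, K−S=0.0000, hold=2.5559 ⇒ V=2.5559 continue | (k=5,j=4): S=302.8072, K−S=0.0000, hold=0.0000 ⇒ V=0.0000 continue | (k=5,j=5): S=476.6005, K−S=0.0000, hold=0.0000 ⇒ V=0.0000 continue
k=4: (k=4,j=0): S=61.9024, K−S=96.3976, hold=94.0827 ⇒ V=96.3976 exercise | (k=4,j=1): S=97.4306, K−S=60.8694, hold=58.5545 ⇒ V=60.8694 exercise | (k=4,j=2): S=153.3500, K−S=4.9500, hold=19.8219 ⇒ V=19.8219 continue | (k=4,j=3): S=241.3638, K−S=0.0000, hold=1.3198 ⇒ V=1.3198 continue | (k=4,j=4): S=379.8921, K−S=0.0000, hold=0.0000 ⇒ V=0.0000 continue
k=3: (k=3,j=0): S=77.6607, K−S=80.6393, hold=78.3244 ⇒ V=80.6393 exercise | (k=3,j=1): S=122.2333, K−S=36.0667, hold=40.7271 ⇒ V=40.7271 continue | (k=3,j=2): S=192.3880, K−S=0.0000, hold=10.8541 ⇒ V=10.8541 continue | (k=3,j=3): S=302.8072, K−S=0.0000, hold=0.6815 ⇒ V=0.6815 continue
k=2: (k=2,j=0): S=97.4306, K−S=60.8694, hold=60.7403 ⇒ V=60.8694 exercise | (k=2,j=1): S=153.3500, K−S=4.9500, hold=26.1204 ⇒ V=26.1204 continue | (k=2,j=2): S=241.3638, K−S=0.0000, hold=5.9242 ⇒ V=5.9242 continue
k=1: (k=1,j=0): S=122.2333, K−S=36.0667, hold=43.6812 ⇒ V=43.6812 continue | (k=1,j=1): S=192.3880, K−S=0.0000, hold=16.2659 ⇒ V=16.2659 continue
k=0: (k=0,j=0): S=153.3500, K−S=4.9500, hold=30.1840 ⇒ V=30.1840 continue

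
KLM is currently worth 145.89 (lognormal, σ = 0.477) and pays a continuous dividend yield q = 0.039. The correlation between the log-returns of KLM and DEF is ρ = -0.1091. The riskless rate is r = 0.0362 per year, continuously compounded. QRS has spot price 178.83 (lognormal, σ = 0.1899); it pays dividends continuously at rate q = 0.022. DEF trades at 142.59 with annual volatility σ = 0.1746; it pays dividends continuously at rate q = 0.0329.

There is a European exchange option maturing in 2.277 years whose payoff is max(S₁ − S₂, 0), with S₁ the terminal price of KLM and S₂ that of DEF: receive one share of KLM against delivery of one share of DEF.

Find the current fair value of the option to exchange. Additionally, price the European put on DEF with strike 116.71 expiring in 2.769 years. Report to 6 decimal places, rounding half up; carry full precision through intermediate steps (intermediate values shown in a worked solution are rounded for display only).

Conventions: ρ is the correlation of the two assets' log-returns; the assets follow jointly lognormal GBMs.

exchange price = 41.567675
price(DEF put K=116.71) = 4.669351

σ_eff = √(σ₁² + σ₂² − 2ρσ₁σ₂) = √(0.477² + 0.1746² − 2·-0.1091·0.477·0.1746) = 0.525535
d₁ = (ln(S₁/S₂) + (q₂ − q₁ + σ_eff²/2)T) / (σ_eff√T) = (ln(145.89/142.59) + (0.0329 − 0.039 + 0.138093)·2.277) / 0.793018 = 0.407845
d₂ = d₁ − σ_eff√T = 0.407845 − 0.793018 = -0.385173
N(d₁) = 0.658306,  N(d₂) = 0.350055
V = S₁·e^{−q₁T}·N(d₁) − S₂·e^{−q₂T}·N(d₂) = 87.879362 − 46.311687 = 41.567675
[vanilla: DEF put K=116.71]
σ√T = 0.1746·√2.769 = 0.290540
d₁ = (ln(S/K) + (r−q+σ²/2)T) / (σ√T) = (ln(142.59/116.71) + (0.0362−0.0329+0.1746²/2)·2.769) / 0.290540 = (0.200281 + 0.051344) / 0.290540 = 0.866062
d₂ = d₁ − σ√T = 0.866062 − 0.290540 = 0.575522
e^{−rT} = 0.904622
e^{−qT} = 0.912926
N(−d₁) = 0.193228,  N(−d₂) = 0.282469
price = K·e^{−rT}·N(−d₂) − S·e^{−qT}·N(−d₁) = 29.822652 − 25.153300 = 4.669351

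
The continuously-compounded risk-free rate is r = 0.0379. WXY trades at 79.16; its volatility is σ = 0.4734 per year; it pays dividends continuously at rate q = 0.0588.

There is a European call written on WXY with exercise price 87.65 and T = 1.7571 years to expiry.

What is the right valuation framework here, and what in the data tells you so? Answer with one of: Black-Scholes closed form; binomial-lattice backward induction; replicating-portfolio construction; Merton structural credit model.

framework: Black-Scholes closed form

Key observation: the instrument is a plain European call (strike 87.65) on a lognormal asset; the exact continuous-time formula applies directly.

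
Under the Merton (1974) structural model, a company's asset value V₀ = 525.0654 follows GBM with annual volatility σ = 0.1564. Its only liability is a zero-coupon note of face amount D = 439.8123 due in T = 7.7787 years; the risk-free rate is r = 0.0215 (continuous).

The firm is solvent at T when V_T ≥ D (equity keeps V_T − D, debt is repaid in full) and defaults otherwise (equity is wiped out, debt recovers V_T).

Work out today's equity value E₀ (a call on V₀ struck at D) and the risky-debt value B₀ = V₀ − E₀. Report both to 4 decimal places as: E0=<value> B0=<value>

Equity is a call on the firm's assets struck at D = 439.8123:
d₁ = [ln(V₀/D) + (r + σ²/2)T] / (σ√T)
   = [ln(525.0654/439.8123) + (0.0215 + 0.5·0.1564²)·7.7787] / (0.1564·√7.7787)
   = [0.177175 + 0.262379] / 0.436205 = 1.007679
d₂ = d₁ − σ√T = 1.007679 − 0.436205 = 0.571474
N(d₁) = 0.843196,  N(d₂) = 0.716161,  e^(−rT) = 0.845995
E₀ = V₀·N(d₁) − D·e^(−rT)·N(d₂)
   = 525.0654·0.843196 − 439.8123·0.845995·0.716161 = 176.264498
B₀ = V₀ − E₀ = 525.0654 − 176.264498 = 348.800902

E0=176.2645 B0=348.8009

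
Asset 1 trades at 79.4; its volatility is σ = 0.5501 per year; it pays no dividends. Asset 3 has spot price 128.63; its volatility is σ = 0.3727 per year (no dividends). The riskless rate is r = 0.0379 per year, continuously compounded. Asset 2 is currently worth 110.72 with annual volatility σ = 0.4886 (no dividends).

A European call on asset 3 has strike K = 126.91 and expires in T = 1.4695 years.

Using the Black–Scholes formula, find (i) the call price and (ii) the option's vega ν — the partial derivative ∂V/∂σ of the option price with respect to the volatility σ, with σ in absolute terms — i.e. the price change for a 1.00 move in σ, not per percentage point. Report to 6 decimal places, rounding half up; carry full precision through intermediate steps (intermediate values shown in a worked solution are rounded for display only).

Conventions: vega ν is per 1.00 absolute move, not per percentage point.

price = 26.773455
ν = 57.896362

σ√T = 0.3727·√1.4695 = 0.451798
d₁ = (ln(S/K) + (r+σ²/2)T) / (σ√T) = (ln(128.63/126.91) + (0.0379+0.3727²/2)·1.4695) / 0.451798 = (0.013462 + 0.157755) / 0.451798 = 0.378967
d₂ = d₁ − σ√T = 0.378967 − 0.451798 = -0.072831
e^{−rT} = 0.945828
N(d₁) = 0.647644,  N(d₂) = 0.470970
Call price V = S·N(d₁) − K·e^{−rT}·N(d₂) = 83.306436 − 56.532981 = 26.773455
φ(d₁) = (1/√(2π))·e^{−d₁²/2} = 0.371299
ν = S·φ(d₁)·√T = 57.896362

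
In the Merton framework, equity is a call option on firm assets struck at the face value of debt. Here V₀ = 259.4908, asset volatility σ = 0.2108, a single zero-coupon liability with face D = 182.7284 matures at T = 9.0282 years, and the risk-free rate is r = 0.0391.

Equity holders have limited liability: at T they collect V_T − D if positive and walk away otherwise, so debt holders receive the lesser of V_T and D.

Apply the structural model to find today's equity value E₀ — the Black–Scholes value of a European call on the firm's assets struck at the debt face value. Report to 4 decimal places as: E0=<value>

With assets at 259.4908 and a single debt payment of 182.7284 at 9.0282 years:
d₁ = [ln(V₀/D) + (r + σ²/2)T] / (σ√T)
   = [ln(259.4908/182.7284) + (0.0391 + 0.5·0.2108²)·9.0282] / (0.2108·√9.0282)
   = [0.350720 + 0.553594] / 0.633390 = 1.427737
d₂ = d₁ − σ√T = 1.427737 − 0.633390 = 0.794347
N(d₁) = 0.923316,  N(d₂) = 0.786503,  e^(−rT) = 0.702575
E₀ = V₀·N(d₁) − D·e^(−rT)·N(d₂)
   = 259.4908·0.923316 − 182.7284·0.702575·0.786503 = 138.620402

E0=138.6204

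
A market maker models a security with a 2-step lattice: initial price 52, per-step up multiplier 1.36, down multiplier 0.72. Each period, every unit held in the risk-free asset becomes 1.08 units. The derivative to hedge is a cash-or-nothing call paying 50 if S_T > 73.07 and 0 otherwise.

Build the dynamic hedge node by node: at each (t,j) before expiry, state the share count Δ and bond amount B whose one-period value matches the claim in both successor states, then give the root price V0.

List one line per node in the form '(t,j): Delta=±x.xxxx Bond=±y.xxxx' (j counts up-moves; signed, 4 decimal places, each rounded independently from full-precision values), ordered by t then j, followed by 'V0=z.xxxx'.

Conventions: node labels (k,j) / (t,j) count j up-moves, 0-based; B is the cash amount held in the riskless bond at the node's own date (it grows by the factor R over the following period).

Since d<R<u, set p* = (R−d)/(u−d) = 0.5625; price each node as the discounted p*-expectation of its children.
Expiry values: V(2,0)=0.0000, V(2,1)=0.0000, V(2,2)=50.0000
(1,0): S=37.4400. Δ = (V_up−V_dn)/(S_up−S_dn) = (0.0000−0.0000)/(50.9184−26.9568) = 0.0000. V = [p*·0.0000 + (1−p*)·0.0000]/1.08 = 0.0000. B = V − Δ·S = 0.0000.
(1,1): S=70.7200. Δ = (V_up−V_dn)/(S_up−S_dn) = (50.0000−0.0000)/(96.1792−50.9184) = 1.1047. V = [p*·50.0000 + (1−p*)·0.0000]/1.08 = 26.0417. B = V − Δ·S = -52.0833.
(0,0): S=52.0000. Δ = (V_up−V_dn)/(S_up−S_dn) = (26.0417−0.0000)/(70.7200−37.4400) = 0.7825. V = [p*·26.0417 + (1−p*)·0.0000]/1.08 = 13.5634. B = V − Δ·S = -27.1267.
Sanity check at the root: Δ(0,0)·S0 + B(0,0) reproduces V0 = 13.5634.

(0,0): Delta=0.7825 Bond=-27.1267
(1,0): Delta=0.0000 Bond=0.0000
(1,1): Delta=1.1047 Bond=-52.0833
V0=13.5634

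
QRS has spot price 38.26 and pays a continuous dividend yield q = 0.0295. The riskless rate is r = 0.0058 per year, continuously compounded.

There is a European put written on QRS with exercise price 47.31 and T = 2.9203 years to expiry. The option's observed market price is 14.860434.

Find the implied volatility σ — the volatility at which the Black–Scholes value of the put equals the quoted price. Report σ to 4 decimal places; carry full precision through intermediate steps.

sigma = 0.2877

At σ = 0.2877 the Black–Scholes value reproduces the quote:
σ√T = 0.2877·√2.9203 = 0.491647
d₁ = (ln(S/K) + (r−q+σ²/2)T) / (σ√T) = (ln(38.26/47.31) + (0.0058−0.0295+0.2877²/2)·2.9203) / 0.491647 = (-0.212317 + 0.051647) / 0.491647 = -0.326798
d₂ = d₁ − σ√T = -0.326798 − 0.491647 = -0.818445
e^{−rT} = 0.983205
e^{−qT} = 0.917458
N(−d₁) = 0.628090,  N(−d₂) = 0.793449
V = K·e^{−rT}·N(−d₂) − S·e^{−qT}·N(−d₁) = 36.907593 − 22.047160 = 14.860434 (equal to the quote); since ∂V/∂σ > 0 for all σ, the implied volatility is unique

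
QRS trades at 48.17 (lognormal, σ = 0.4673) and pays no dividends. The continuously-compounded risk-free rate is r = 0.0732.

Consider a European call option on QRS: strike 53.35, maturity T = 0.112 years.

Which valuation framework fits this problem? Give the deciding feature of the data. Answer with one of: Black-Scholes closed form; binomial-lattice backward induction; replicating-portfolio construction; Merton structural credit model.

Key observation: the strike-53.35 call on QRS is European-exercise on a continuously-modelled lognormal underlying, so its value is a single closed-form evaluation.

framework: Black-Scholes closed form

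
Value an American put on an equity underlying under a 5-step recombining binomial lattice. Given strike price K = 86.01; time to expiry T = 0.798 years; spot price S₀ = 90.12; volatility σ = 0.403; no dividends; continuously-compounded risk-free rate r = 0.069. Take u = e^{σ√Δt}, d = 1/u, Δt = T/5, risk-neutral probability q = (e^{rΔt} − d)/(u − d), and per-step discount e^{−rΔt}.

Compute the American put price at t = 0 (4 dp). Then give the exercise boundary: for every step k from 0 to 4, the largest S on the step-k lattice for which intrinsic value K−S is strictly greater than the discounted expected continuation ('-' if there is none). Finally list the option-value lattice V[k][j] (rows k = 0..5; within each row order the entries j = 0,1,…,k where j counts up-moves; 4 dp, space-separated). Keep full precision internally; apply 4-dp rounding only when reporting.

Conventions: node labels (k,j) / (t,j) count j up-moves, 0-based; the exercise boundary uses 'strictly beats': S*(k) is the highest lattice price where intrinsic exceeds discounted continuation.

price = 9.2800
boundary = - - - 55.5980 65.3100
tree:
9.2800
14.3466 4.3000
21.3894 7.4566 1.1641
30.4120 12.6298 2.3264 0.0000
38.6798 20.7000 4.6493 0.0000 0.0000
45.7181 30.4120 9.2914 0.0000 0.0000 0.0000

Δt=0.15960, u=1.17468, d=0.85129, q=0.49408, disc=e^(-rΔt)=0.98905
k=5 terminal: V=max(K-S,0) → 45.7181 30.4120 9.2914 0.0000 0.0000 0.0000
k=4: j=0 S=47.3302 intr=38.6798 cont=37.7378 V=38.6798[EX]; j=1 S=65.3100 intr=20.7000 cont=19.7580 V=20.7000[EX]; j=2 S=90.1200 intr=0.0000 cont=4.6493 V=4.6493[hold]; j=3 S=124.3548 intr=0.0000 cont=0.0000 V=0.0000[hold]; j=4 S=171.5948 intr=0.0000 cont=0.0000 V=0.0000[hold]  S*(4)=65.3100
k=3: j=0 S=55.5980 intr=30.4120 cont=29.4700 V=30.4120[EX]; j=1 S=76.7186 intr=9.2914 cont=12.6298 V=12.6298[hold]; j=2 S=105.8624 intr=0.0000 cont=2.3264 V=2.3264[hold]; j=3 S=146.0775 intr=0.0000 cont=0.0000 V=0.0000[hold]  S*(3)=55.5980
k=2: j=0 S=65.3100 intr=20.7000 cont=21.3894 V=21.3894[hold]; j=1 S=90.1200 intr=0.0000 cont=7.4566 V=7.4566[hold]; j=2 S=124.3548 intr=0.0000 cont=1.1641 V=1.1641[hold]  S*(2)=-
k=1: j=0 S=76.7186 intr=9.2914 cont=14.3466 V=14.3466[hold]; j=1 S=105.8624 intr=0.0000 cont=4.3000 V=4.3000[hold]  S*(1)=-
k=0: j=0 S=90.1200 intr=0.0000 cont=9.2800 V=9.2800[hold]  S*(0)=-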